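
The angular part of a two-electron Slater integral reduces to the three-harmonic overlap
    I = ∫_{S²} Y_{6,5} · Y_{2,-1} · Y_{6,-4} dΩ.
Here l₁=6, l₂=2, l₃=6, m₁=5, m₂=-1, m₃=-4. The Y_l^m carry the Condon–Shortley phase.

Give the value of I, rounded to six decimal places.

-0.197649

Checks pass: Σm=0; 14 even; l₃=6∈[4,8].
(2·6+1)(2·2+1)(2·6+1) = 845
Δ: 2! 10! 2! / 15! → 1/90090
sum: t=0:+1/69120 t=1:−1/14400 t=2:+1/69120 = -7/172800
3j²(6 2 6; 0 0 0) = Δ·Π!·Σ² = 14/715  (sign -1)
sum: t=0:+1/725760 t=1:−1/7257600 = 1/806400
3j²(6 2 6; 5 -1 -4) = Δ·Π!·Σ² = 27/910  (sign +1)
combine: 4πI² = 845·14/715·27/910 = 27/55
take √, sign -1: I = -0.19764945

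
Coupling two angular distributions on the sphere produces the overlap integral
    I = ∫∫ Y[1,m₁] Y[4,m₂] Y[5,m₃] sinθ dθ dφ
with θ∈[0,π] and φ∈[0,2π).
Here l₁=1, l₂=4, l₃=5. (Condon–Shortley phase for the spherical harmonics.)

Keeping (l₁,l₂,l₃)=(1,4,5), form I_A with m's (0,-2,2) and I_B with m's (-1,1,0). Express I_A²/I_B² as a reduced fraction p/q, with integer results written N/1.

Shared (l₁,l₂,l₃)=(1,4,5): N and (l;000)² cancel in I_A²/I_B².
A: Δ = 0!·2!·8!/11! = 1/495; Racah Σ t=0..0: t=0:+1/1440 = 1/1440; ⇒ 3j(1 4 5; 0 -2 2)² = 7/165, sgn -1
B: Δ = 0!·2!·8!/11! = 1/495; Racah Σ t=0..0: t=0:+1/1440 = 1/1440; ⇒ 3j(1 4 5; -1 1 0)² = 2/99, sgn -1
I_A²/I_B² = (7/165)/(2/99) = 21/10

21/10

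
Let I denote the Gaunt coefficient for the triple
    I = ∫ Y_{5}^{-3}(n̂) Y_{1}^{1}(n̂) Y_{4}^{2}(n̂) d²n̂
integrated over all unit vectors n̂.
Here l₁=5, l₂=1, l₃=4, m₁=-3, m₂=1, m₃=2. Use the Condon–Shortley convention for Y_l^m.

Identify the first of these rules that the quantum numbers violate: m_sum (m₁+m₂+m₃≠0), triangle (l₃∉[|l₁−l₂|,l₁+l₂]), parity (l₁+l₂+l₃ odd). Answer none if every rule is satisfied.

azimuthal sum: -3 + 1 + 2 = 0  ✓
4 ≤ 4 ≤ 6 (triangle on l)  ✓
L = 5 + 1 + 4 = 10 (even)  ✓

none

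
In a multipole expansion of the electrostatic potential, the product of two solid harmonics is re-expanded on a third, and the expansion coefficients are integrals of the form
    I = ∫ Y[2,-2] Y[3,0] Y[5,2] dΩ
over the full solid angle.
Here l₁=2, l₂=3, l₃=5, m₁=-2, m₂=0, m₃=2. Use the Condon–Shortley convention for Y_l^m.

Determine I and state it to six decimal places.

0.141758

m-sum 0 ✓  L=10 even ✓  1≤5≤5 ✓
Π(2lᵢ+1) = 5×7×11 = 385
triangle coeff Δ(2,3,5) = 1/2310
Σ_t [0,0]: t=0:+1/144 = 1/144
(3j)²=10/231 [(2 3 5; 0 0 0)], sign=-1
Σ_t [0,0]: t=0:+1/864 = 1/864
(3j)²=1/66 [(2 3 5; -2 0 2)], sign=-1
⇒ 4πI² = 25/99
I = (+1)√(25/99/(4π)) = 0.14175797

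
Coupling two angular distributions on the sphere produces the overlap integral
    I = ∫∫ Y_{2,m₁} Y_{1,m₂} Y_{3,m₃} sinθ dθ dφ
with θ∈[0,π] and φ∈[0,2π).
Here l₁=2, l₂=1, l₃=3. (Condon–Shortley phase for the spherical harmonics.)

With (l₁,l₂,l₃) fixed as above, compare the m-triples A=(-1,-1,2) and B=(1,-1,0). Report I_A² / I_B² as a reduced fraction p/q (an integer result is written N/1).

Same 2,1,3: normalisation and zero-m 3j drop out of the ratio.
A: Δ: 0! 4! 2! / 7! → 1/105; sum: t=0:+1/12 = 1/12; 3j²(2 1 3; -1 -1 2) = Δ·Π!·Σ² = 2/21  (sign -1)
B: Δ: 0! 4! 2! / 7! → 1/105; sum: t=0:+1/12 = 1/12; 3j²(2 1 3; 1 -1 0) = Δ·Π!·Σ² = 1/35  (sign -1)
I_A²/I_B² = (2/21)/(1/35) = 10/3

10/3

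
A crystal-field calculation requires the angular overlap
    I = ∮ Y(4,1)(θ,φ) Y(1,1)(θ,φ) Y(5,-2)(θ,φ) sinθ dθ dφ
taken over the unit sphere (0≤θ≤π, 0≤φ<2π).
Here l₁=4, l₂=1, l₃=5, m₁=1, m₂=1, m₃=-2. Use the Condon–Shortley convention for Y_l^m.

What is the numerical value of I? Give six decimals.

Rules hold: Σm=0, L=10 even, 3≤5≤5.
N = 9·3·11 = 297
Δ = 0!·8!·2!/11! = 1/495
Racah Σ t=0..0: t=0:+1/576 = 1/576
⇒ 3j(4 1 5; 0 0 0)² = 5/99, sgn -1
Racah Σ t=0..0: t=0:+1/1440 = 1/1440
⇒ 3j(4 1 5; 1 1 -2)² = 7/165, sgn -1
4πI² = N·(3j₀)²·(3jₘ)² = 7/11
I = +1·√(0.636364/4π) = 0.22503380

0.225034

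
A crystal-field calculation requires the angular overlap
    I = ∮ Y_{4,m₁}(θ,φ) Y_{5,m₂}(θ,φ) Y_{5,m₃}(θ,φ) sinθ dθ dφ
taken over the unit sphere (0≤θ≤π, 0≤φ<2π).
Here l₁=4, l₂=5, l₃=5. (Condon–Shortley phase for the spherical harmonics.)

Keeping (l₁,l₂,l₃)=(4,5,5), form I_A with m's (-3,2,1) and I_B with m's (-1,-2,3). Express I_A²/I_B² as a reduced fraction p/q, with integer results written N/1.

Same 4,5,5: normalisation and zero-m 3j drop out of the ratio.
A: Δ: 4! 4! 6! / 15! → 1/3153150; sum: t=3:−1/6912 t=4:+1/5184 = 1/20736; 3j²(4 5 5; -3 2 1) = Δ·Π!·Σ² = 5/2574  (sign +1)
B: Δ: 4! 4! 6! / 15! → 1/3153150; sum: t=1:−1/6912 t=2:+1/2880 t=3:−1/17280 = 1/6912; 3j²(4 5 5; -1 -2 3) = Δ·Π!·Σ² = 5/429  (sign +1)
I_A²/I_B² = (5/2574)/(5/429) = 1/6

1/6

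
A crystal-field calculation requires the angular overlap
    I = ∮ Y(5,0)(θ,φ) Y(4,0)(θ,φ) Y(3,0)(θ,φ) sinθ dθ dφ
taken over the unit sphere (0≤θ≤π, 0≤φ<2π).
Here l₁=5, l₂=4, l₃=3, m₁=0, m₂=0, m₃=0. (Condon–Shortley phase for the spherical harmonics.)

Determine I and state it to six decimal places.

m-sum 0 ✓  L=12 even ✓  1≤3≤9 ✓
Π(2lᵢ+1) = 11×9×7 = 693
triangle coeff Δ(5,4,3) = 1/180180
Σ_t [2,4]: t=2:+1/576 t=3:−1/144 t=4:+1/576 = -1/288
(3j)²=20/1001 [(5 4 3; 0 0 0)], sign=+1
(m-triple is (0,0,0) — same symbol as above.)
⇒ 4πI² = 3600/13013
I = (+1)√(3600/13013/(4π)) = 0.14837393

0.148374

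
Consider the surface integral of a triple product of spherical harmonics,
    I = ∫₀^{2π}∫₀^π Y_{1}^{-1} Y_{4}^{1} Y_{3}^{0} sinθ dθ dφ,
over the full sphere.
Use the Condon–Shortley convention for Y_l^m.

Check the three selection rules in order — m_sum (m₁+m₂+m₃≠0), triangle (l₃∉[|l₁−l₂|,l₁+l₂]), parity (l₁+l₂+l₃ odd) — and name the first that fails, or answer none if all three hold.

none

azimuthal sum: -1 + 1 + 0 = 0  ✓
3 ≤ 3 ≤ 5 (triangle on l)  ✓
L = 1 + 4 + 3 = 8 (even)  ✓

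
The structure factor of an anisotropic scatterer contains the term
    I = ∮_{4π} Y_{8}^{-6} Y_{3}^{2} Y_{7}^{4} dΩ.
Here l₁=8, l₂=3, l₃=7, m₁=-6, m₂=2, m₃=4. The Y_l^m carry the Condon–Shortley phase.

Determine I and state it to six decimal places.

Checks pass: Σm=0; 18 even; l₃=7∈[5,11].
(2·8+1)(2·3+1)(2·7+1) = 1785
Δ: 4! 12! 2! / 19! → 1/5290740
sum: t=1:−1/7257600 t=2:+1/2073600 t=3:−1/7257600 = 1/4838400
3j²(8 3 7; 0 0 0) = Δ·Π!·Σ² = 252/20995  (sign -1)
sum: t=3:−1/479001600 t=4:+1/174182400 = 1/273715200
3j²(8 3 7; -6 2 4) = Δ·Π!·Σ² = 49/3876  (sign -1)
combine: 4πI² = 1785·252/20995·49/3876 = 21609/79781
take √, sign +1: I = 0.14681238

0.146812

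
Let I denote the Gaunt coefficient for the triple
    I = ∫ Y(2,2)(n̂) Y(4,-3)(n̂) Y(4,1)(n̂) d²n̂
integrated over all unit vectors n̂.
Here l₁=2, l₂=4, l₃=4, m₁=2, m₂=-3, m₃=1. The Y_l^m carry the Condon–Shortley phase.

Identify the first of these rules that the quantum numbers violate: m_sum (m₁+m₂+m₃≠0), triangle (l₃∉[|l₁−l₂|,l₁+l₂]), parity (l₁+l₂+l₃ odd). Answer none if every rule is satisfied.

none

m₁+m₂+m₃ = 2 − 3 + 1 = 0  ✓
triangle: |2−4|=2 ≤ l₃=4 ≤ 2+4=6  ✓
parity: l₁+l₂+l₃ = 10 is even  ✓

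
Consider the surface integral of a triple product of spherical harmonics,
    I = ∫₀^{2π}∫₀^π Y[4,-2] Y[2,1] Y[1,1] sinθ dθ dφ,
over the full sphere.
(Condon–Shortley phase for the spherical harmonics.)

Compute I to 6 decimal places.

l₃=1 ∉ [2,6] — triangle fails ⇒ I = 0

0.000000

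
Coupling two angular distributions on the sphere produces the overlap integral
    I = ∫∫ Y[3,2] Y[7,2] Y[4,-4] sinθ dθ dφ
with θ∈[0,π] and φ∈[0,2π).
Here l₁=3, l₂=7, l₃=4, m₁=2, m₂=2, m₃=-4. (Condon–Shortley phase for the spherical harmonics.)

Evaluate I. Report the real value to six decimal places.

m-sum 0 ✓  L=14 even ✓  4≤4≤10 ✓
Π(2lᵢ+1) = 7×15×9 = 945
triangle coeff Δ(3,7,4) = 1/45045
Σ_t [3,3]: t=3:−1/20736 = -1/20736
(3j)²=35/1287 [(3 7 4; 0 0 0)], sign=-1
Σ_t [1,1]: t=1:−1/4838400 = -1/4838400
(3j)²=1/5005 [(3 7 4; 2 2 -4)], sign=-1
⇒ 4πI² = 105/20449
I = (+1)√(105/20449/(4π)) = 0.02021407

0.020214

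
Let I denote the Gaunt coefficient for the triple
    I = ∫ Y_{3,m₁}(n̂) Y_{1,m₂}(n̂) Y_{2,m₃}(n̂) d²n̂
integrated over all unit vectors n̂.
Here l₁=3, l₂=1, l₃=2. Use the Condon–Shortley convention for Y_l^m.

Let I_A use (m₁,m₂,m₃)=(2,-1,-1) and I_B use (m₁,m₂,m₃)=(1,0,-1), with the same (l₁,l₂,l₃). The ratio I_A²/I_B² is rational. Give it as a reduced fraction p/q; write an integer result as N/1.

5/4

Same 3,1,2: normalisation and zero-m 3j drop out of the ratio.
A: Δ: 2! 4! 0! / 7! → 1/105; sum: t=0:+1/12 = 1/12; 3j²(3 1 2; 2 -1 -1) = Δ·Π!·Σ² = 2/21  (sign -1)
B: Δ: 2! 4! 0! / 7! → 1/105; sum: t=1:−1/6 = -1/6; 3j²(3 1 2; 1 0 -1) = Δ·Π!·Σ² = 8/105  (sign +1)
I_A²/I_B² = (2/21)/(8/105) = 5/4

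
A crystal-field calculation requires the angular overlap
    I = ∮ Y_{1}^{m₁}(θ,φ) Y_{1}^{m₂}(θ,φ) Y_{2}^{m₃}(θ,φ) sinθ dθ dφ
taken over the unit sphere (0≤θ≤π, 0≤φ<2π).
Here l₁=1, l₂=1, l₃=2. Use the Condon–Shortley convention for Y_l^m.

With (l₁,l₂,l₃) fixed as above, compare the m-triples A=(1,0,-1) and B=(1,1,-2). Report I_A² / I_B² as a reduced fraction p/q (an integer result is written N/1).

1/2

Same 1,1,2: normalisation and zero-m 3j drop out of the ratio.
A: Δ: 0! 2! 2! / 5! → 1/30; sum: t=0:+1/2 = 1/2; 3j²(1 1 2; 1 0 -1) = Δ·Π!·Σ² = 1/10  (sign -1)
B: Δ: 0! 2! 2! / 5! → 1/30; sum: t=0:+1/4 = 1/4; 3j²(1 1 2; 1 1 -2) = Δ·Π!·Σ² = 1/5  (sign +1)
I_A²/I_B² = (1/10)/(1/5) = 1/2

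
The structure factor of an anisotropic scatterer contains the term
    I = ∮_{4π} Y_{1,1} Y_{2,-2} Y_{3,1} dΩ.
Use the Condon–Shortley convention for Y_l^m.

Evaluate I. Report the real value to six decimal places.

Checks pass: Σm=0; 6 even; l₃=3∈[1,3].
(2·1+1)(2·2+1)(2·3+1) = 105
Δ: 0! 2! 4! / 7! → 1/105
sum: t=0:+1/4 = 1/4
3j²(1 2 3; 0 0 0) = Δ·Π!·Σ² = 3/35  (sign -1)
sum: t=0:+1/48 = 1/48
3j²(1 2 3; 1 -2 1) = Δ·Π!·Σ² = 1/105  (sign +1)
combine: 4πI² = 105·3/35·1/105 = 3/35
take √, sign -1: I = -0.08258890

-0.082589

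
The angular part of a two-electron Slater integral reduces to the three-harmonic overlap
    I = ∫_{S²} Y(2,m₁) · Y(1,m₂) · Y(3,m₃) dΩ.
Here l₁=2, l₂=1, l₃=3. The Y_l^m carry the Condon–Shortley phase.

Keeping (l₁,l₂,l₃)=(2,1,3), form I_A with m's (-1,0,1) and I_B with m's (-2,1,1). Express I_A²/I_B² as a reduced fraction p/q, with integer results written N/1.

8/1

l's match ⇒ only the (l;m) 3-j factors differ between A and B.
A: triangle coeff Δ(2,1,3) = 1/105; Σ_t [0,0]: t=0:+1/6 = 1/6; (3j)²=8/105 [(2 1 3; -1 0 1)], sign=+1
B: triangle coeff Δ(2,1,3) = 1/105; Σ_t [0,0]: t=0:+1/48 = 1/48; (3j)²=1/105 [(2 1 3; -2 1 1)], sign=+1
I_A²/I_B² = (8/105)/(1/105) = 8/1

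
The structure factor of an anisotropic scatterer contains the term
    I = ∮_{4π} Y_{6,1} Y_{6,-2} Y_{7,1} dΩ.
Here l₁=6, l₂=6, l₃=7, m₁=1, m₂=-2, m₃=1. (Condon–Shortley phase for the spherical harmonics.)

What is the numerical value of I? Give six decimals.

0.000000

L=19 odd ⇒ parity kills the (l;000) factor ⇒ I = 0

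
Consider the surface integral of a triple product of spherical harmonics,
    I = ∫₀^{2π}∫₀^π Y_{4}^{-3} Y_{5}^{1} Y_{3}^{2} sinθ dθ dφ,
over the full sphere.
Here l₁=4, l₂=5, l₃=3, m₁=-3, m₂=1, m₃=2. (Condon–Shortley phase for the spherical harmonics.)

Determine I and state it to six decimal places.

m-sum 0 ✓  L=12 even ✓  1≤3≤9 ✓
Π(2lᵢ+1) = 9×11×7 = 693
triangle coeff Δ(4,5,3) = 1/180180
Σ_t [2,4]: t=2:+1/576 t=3:−1/144 t=4:+1/576 = -1/288
(3j)²=20/1001 [(4 5 3; 0 0 0)], sign=+1
Σ_t [5,6]: t=5:−1/1440 t=6:+1/17280 = -11/17280
(3j)²=11/468 [(4 5 3; -3 1 2)], sign=+1
⇒ 4πI² = 55/169
I = (+1)√(55/169/(4π)) = 0.16092854

0.160929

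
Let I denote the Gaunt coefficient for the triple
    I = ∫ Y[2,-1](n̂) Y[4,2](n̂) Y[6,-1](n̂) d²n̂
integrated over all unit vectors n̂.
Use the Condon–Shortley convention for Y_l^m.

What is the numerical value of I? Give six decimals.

m-sum 0 ✓  L=12 even ✓  2≤6≤6 ✓
Π(2lᵢ+1) = 5×9×13 = 585
triangle coeff Δ(2,4,6) = 1/6435
Σ_t [0,0]: t=0:+1/2304 = 1/2304
(3j)²=5/143 [(2 4 6; 0 0 0)], sign=+1
Σ_t [0,0]: t=0:+1/8640 = 1/8640
(3j)²=14/1287 [(2 4 6; -1 2 -1)], sign=-1
⇒ 4πI² = 350/1573
I = (-1)√(350/1573/(4π)) = -0.13306527

-0.133065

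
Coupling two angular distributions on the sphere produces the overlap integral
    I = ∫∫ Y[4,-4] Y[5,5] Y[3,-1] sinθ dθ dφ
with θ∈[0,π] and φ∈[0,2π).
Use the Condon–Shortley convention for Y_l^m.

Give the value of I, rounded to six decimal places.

m-sum 0 ✓  L=12 even ✓  1≤3≤9 ✓
Π(2lᵢ+1) = 9×11×7 = 693
triangle coeff Δ(4,5,3) = 1/180180
Σ_t [2,4]: t=2:+1/576 t=3:−1/144 t=4:+1/576 = -1/288
(3j)²=20/1001 [(4 5 3; 0 0 0)], sign=+1
Σ_t [6,6]: t=6:+1/34560 = 1/34560
(3j)²=14/429 [(4 5 3; -4 5 -1)], sign=+1
⇒ 4πI² = 840/1859
I = (+1)√(840/1859/(4π)) = 0.18962475

0.189625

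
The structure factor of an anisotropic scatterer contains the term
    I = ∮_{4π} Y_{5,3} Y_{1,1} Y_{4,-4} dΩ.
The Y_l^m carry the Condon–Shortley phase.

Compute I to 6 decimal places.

-0.049106

Checks pass: Σm=0; 10 even; l₃=4∈[4,6].
(2·5+1)(2·1+1)(2·4+1) = 297
Δ: 2! 8! 0! / 11! → 1/495
sum: t=1:−1/576 = -1/576
3j²(5 1 4; 0 0 0) = Δ·Π!·Σ² = 5/99  (sign -1)
sum: t=2:+1/80640 = 1/80640
3j²(5 1 4; 3 1 -4) = Δ·Π!·Σ² = 1/495  (sign +1)
combine: 4πI² = 297·5/99·1/495 = 1/33
take √, sign -1: I = -0.04910640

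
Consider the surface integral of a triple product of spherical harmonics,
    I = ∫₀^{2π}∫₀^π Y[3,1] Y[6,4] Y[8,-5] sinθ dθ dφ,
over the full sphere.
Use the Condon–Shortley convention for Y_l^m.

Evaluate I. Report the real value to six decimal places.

Σlᵢ=17 odd — θ-integrand is odd under cosθ→−cosθ; I=0

0.000000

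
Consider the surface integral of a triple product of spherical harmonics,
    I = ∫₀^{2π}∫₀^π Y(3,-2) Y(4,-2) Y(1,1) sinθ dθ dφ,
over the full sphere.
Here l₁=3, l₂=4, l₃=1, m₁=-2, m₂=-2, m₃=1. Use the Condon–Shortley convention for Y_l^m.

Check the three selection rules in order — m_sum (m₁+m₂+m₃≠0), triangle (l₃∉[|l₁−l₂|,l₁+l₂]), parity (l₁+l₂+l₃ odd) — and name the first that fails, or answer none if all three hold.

m_sum

azimuthal sum: -2 − 2 + 1 = -3  ✗
1 ≤ 1 ≤ 7 (triangle on l)
L = 3 + 4 + 1 = 8 (even)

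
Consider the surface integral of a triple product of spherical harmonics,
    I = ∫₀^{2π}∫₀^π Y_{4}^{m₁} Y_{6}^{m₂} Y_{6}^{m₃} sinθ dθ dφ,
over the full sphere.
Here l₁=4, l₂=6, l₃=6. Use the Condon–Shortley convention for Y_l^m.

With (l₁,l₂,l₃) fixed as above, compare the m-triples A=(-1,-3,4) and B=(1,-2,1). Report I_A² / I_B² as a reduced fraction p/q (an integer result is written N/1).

1323/2809

l's match ⇒ only the (l;m) 3-j factors differ between A and B.
A: triangle coeff Δ(4,6,6) = 1/15315300; Σ_t [1,3]: t=1:−1/207360 t=2:+1/120960 t=3:−1/967680 = 1/414720; (3j)²=21/4862 [(4 6 6; -1 -3 4)], sign=+1
B: triangle coeff Δ(4,6,6) = 1/15315300; Σ_t [0,3]: t=0:+1/82944 t=1:−1/17280 t=2:+1/34560 t=3:−1/725760 = -53/2903040; (3j)²=2809/306306 [(4 6 6; 1 -2 1)], sign=+1
I_A²/I_B² = (21/4862)/(2809/306306) = 1323/2809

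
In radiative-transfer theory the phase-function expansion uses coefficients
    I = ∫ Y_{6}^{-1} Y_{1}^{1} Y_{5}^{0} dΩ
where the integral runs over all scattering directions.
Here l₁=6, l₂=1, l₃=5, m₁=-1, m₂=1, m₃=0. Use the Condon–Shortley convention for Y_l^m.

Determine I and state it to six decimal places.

-0.187239

m-sum 0 ✓  L=12 even ✓  5≤5≤7 ✓
Π(2lᵢ+1) = 13×3×11 = 429
triangle coeff Δ(6,1,5) = 1/858
Σ_t [1,1]: t=1:−1/14400 = -1/14400
(3j)²=6/143 [(6 1 5; 0 0 0)], sign=+1
Σ_t [2,2]: t=2:+1/28800 = 1/28800
(3j)²=7/286 [(6 1 5; -1 1 0)], sign=-1
⇒ 4πI² = 63/143
I = (-1)√(63/143/(4π)) = -0.18723944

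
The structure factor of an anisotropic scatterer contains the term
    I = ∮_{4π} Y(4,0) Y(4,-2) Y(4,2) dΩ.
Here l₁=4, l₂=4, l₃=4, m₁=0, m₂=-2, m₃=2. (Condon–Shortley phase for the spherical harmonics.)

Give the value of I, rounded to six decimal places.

m-sum 0 ✓  L=12 even ✓  0≤4≤8 ✓
Π(2lᵢ+1) = 9×9×9 = 729
triangle coeff Δ(4,4,4) = 1/450450
Σ_t [0,4]: t=0:+1/13824 t=1:−1/216 t=2:+1/64 t=3:−1/216 t=4:+1/13824 = 5/768
(3j)²=18/1001 [(4 4 4; 0 0 0)], sign=+1
Σ_t [0,2]: t=0:+1/2304 t=1:−1/216 t=2:+1/384 = -11/6912
(3j)²=11/1638 [(4 4 4; 0 -2 2)], sign=-1
⇒ 4πI² = 729/8281
I = (-1)√(729/8281/(4π)) = -0.08369845

-0.083698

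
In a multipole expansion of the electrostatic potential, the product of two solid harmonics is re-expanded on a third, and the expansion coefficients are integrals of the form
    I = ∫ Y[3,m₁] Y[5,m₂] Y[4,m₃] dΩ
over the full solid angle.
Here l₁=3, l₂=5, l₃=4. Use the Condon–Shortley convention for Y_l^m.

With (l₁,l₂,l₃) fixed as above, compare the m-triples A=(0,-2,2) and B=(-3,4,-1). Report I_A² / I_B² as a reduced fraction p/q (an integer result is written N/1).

Shared (l₁,l₂,l₃)=(3,5,4): N and (l;000)² cancel in I_A²/I_B².
A: Δ = 4!·2!·6!/13! = 1/180180; Racah Σ t=1..3: t=1:−1/576 t=2:+1/480 t=3:−1/8640 = 1/4320; ⇒ 3j(3 5 4; 0 -2 2)² = 1/2145, sgn +1
B: Δ = 4!·2!·6!/13! = 1/180180; Racah Σ t=4..4: t=4:+1/5760 = 1/5760; ⇒ 3j(3 5 4; -3 4 -1)² = 9/286, sgn -1
I_A²/I_B² = (1/2145)/(9/286) = 2/135

2/135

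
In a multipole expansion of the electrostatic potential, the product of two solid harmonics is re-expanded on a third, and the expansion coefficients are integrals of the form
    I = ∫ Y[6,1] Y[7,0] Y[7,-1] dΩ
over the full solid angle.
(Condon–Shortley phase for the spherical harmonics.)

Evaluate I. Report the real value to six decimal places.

-0.047676

m-sum 0 ✓  L=20 even ✓  1≤7≤13 ✓
Π(2lᵢ+1) = 13×15×15 = 2925
triangle coeff Δ(6,7,7) = 1/2444321880
Σ_t [0,6]: t=0:+1/2612736000 t=1:−1/20736000 t=2:+1/1658880 t=3:−1/746496 t=4:+1/1658880 t=5:−1/20736000 t=6:+1/2612736000 = -1/4354560
(3j)²=1000/138567 [(6 7 7; 0 0 0)], sign=+1
Σ_t [0,5]: t=0:+1/435456000 t=1:−1/8294400 t=2:+1/1244160 t=3:−1/995328 t=4:+1/4147200 t=5:−1/124416000 = -1/11612160
(3j)²=125/92378 [(6 7 7; 1 0 -1)], sign=-1
⇒ 4πI² = 4687500/164109517
I = (-1)√(4687500/164109517/(4π)) = -0.04767589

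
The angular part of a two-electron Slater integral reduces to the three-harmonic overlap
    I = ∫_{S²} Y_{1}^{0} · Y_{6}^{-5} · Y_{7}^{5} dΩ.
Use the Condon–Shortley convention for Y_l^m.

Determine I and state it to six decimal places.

-0.171413

Checks pass: Σm=0; 14 even; l₃=7∈[5,7].
(2·1+1)(2·6+1)(2·7+1) = 585
Δ: 0! 2! 12! / 15! → 1/1365
sum: t=0:+1/518400 = 1/518400
3j²(1 6 7; 0 0 0) = Δ·Π!·Σ² = 7/195  (sign -1)
sum: t=0:+1/39916800 = 1/39916800
3j²(1 6 7; 0 -5 5) = Δ·Π!·Σ² = 8/455  (sign +1)
combine: 4πI² = 585·7/195·8/455 = 24/65
take √, sign -1: I = -0.17141310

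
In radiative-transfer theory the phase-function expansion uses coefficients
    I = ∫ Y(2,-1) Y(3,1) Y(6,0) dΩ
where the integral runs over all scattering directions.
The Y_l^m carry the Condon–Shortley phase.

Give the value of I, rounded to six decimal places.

l₃=6 ∉ [1,5] — triangle fails ⇒ I = 0

0.000000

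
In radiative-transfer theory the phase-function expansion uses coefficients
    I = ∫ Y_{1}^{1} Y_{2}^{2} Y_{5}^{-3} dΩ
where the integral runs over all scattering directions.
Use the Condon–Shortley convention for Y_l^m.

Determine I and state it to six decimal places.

0.000000

|1−2|≤5≤1+2 violated ⇒ I = 0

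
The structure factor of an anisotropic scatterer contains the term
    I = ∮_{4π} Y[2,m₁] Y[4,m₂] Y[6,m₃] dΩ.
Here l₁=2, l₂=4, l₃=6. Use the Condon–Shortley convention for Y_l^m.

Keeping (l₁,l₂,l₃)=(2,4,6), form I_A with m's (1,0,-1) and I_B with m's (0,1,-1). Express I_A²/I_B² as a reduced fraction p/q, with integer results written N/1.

5/6

Same 2,4,6: normalisation and zero-m 3j drop out of the ratio.
A: Δ: 0! 4! 8! / 13! → 1/6435; sum: t=0:+1/3456 = 1/3456; 3j²(2 4 6; 1 0 -1) = Δ·Π!·Σ² = 35/1287  (sign -1)
B: Δ: 0! 4! 8! / 13! → 1/6435; sum: t=0:+1/2880 = 1/2880; 3j²(2 4 6; 0 1 -1) = Δ·Π!·Σ² = 14/429  (sign -1)
I_A²/I_B² = (35/1287)/(14/429) = 5/6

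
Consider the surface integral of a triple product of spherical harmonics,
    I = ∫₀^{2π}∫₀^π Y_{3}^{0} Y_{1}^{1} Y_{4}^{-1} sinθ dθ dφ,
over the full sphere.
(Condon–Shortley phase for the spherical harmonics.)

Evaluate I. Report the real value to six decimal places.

Rules hold: Σm=0, L=8 even, 2≤4≤4.
N = 7·3·9 = 189
Δ = 0!·6!·2!/9! = 1/252
Racah Σ t=0..0: t=0:+1/36 = 1/36
⇒ 3j(3 1 4; 0 0 0)² = 4/63, sgn +1
Racah Σ t=0..0: t=0:+1/72 = 1/72
⇒ 3j(3 1 4; 0 1 -1)² = 5/126, sgn -1
4πI² = N·(3j₀)²·(3jₘ)² = 10/21
I = -1·√(0.47619/4π) = -0.19466390

-0.194664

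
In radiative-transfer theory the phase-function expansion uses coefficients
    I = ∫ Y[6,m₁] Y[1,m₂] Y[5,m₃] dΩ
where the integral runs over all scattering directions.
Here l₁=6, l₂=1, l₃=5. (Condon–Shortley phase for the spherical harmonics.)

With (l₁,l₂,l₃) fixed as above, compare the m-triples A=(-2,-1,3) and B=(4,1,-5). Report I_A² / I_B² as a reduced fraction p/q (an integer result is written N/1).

Shared (l₁,l₂,l₃)=(6,1,5): N and (l;000)² cancel in I_A²/I_B².
A: Δ = 2!·10!·0!/13! = 1/858; Racah Σ t=0..0: t=0:+1/161280 = 1/161280; ⇒ 3j(6 1 5; -2 -1 3)² = 1/143, sgn +1
B: Δ = 2!·10!·0!/13! = 1/858; Racah Σ t=2..2: t=2:+1/7257600 = 1/7257600; ⇒ 3j(6 1 5; 4 1 -5)² = 1/858, sgn +1
I_A²/I_B² = (1/143)/(1/858) = 6/1

6/1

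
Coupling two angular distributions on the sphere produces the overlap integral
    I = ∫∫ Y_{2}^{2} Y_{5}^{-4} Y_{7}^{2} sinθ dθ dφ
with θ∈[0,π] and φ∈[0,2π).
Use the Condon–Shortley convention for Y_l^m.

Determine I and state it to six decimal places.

Checks pass: Σm=0; 14 even; l₃=7∈[3,7].
(2·2+1)(2·5+1)(2·7+1) = 825
Δ: 0! 4! 10! / 15! → 1/15015
sum: t=0:+1/57600 = 1/57600
3j²(2 5 7; 0 0 0) = Δ·Π!·Σ² = 21/715  (sign -1)
sum: t=0:+1/8709120 = 1/8709120
3j²(2 5 7; 2 -4 2) = Δ·Π!·Σ² = 1/3003  (sign -1)
combine: 4πI² = 825·21/715·1/3003 = 15/1859
take √, sign +1: I = 0.02533967

0.025340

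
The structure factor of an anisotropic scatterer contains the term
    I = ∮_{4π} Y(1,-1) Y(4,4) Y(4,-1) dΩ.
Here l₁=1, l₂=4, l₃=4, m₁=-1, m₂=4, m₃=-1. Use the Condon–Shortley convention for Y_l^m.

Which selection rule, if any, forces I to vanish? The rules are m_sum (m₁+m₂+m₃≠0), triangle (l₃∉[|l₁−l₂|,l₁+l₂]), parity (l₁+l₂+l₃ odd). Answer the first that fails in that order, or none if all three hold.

Σmᵢ = 2  ✗
l₃∈[|l₁−l₂|,l₁+l₂]=[3,5], have l₃=4
Σlᵢ = 9 ⇒ odd

m_sum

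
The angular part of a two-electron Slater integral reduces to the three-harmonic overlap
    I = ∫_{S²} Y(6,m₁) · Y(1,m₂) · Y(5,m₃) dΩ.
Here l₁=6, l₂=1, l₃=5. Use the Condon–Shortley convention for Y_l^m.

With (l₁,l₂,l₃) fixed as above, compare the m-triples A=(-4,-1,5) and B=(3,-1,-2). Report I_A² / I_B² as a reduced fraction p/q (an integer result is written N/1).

1/36

l's match ⇒ only the (l;m) 3-j factors differ between A and B.
A: triangle coeff Δ(6,1,5) = 1/858; Σ_t [0,0]: t=0:+1/7257600 = 1/7257600; (3j)²=1/858 [(6 1 5; -4 -1 5)], sign=+1
B: triangle coeff Δ(6,1,5) = 1/858; Σ_t [0,0]: t=0:+1/60480 = 1/60480; (3j)²=6/143 [(6 1 5; 3 -1 -2)], sign=-1
I_A²/I_B² = (1/858)/(6/143) = 1/36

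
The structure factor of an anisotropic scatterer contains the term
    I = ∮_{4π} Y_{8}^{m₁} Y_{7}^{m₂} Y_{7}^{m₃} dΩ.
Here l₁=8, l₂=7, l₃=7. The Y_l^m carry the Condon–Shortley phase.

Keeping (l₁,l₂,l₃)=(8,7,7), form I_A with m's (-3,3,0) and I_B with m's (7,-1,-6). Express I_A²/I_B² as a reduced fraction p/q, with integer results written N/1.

26411/50700

Shared (l₁,l₂,l₃)=(8,7,7): N and (l;000)² cancel in I_A²/I_B².
A: Δ = 8!·8!·6!/23! = 1/22086194130; Racah Σ t=4..8: t=4:+1/2090188800 t=5:−1/124416000 t=6:+1/49766400 t=7:−1/104509440 t=8:+1/1393459200 = 11/2985984000; ⇒ 3j(8 7 7; -3 3 0)² = 3773/579462, sgn -1
B: Δ = 8!·8!·6!/23! = 1/22086194130; Racah Σ t=0..1: t=0:+1/146313216000 t=1:−1/24385536000 = -1/29262643200; ⇒ 3j(8 7 7; 7 -1 -6)² = 650/52003, sgn +1
I_A²/I_B² = (3773/579462)/(650/52003) = 26411/50700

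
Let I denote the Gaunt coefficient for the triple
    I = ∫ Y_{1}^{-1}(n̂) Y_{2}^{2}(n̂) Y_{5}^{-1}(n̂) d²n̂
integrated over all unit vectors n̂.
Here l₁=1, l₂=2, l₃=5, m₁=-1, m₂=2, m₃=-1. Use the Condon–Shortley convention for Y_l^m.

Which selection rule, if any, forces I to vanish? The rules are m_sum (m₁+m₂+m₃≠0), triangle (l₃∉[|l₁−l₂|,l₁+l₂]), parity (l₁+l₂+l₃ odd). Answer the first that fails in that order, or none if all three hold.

azimuthal sum: -1 + 2 − 1 = 0  ✓
1 ≤ 5 ≤ 3 (triangle on l)  ✗
L = 1 + 2 + 5 = 8 (even)

triangle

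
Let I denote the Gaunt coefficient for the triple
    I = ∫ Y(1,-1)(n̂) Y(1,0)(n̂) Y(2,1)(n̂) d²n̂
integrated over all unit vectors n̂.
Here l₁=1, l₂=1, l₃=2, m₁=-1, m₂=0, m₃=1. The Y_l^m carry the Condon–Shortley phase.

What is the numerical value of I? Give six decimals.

Rules hold: Σm=0, L=4 even, 0≤2≤2.
N = 3·3·5 = 45
Δ = 0!·2!·2!/5! = 1/30
Racah Σ t=0..0: t=0:+1/1 = 1/1
⇒ 3j(1 1 2; 0 0 0)² = 2/15, sgn +1
Racah Σ t=0..0: t=0:+1/2 = 1/2
⇒ 3j(1 1 2; -1 0 1)² = 1/10, sgn -1
4πI² = N·(3j₀)²·(3jₘ)² = 3/5
I = -1·√(0.6/4π) = -0.21850969

-0.218510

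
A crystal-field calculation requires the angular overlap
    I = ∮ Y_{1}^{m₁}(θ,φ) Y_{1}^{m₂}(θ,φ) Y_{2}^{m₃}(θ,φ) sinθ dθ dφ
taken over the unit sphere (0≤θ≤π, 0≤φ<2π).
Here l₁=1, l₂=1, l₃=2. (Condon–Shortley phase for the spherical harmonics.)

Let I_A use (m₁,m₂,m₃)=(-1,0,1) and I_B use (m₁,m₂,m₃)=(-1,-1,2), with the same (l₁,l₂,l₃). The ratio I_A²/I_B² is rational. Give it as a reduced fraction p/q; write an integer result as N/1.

1/2

l's match ⇒ only the (l;m) 3-j factors differ between A and B.
A: triangle coeff Δ(1,1,2) = 1/30; Σ_t [0,0]: t=0:+1/2 = 1/2; (3j)²=1/10 [(1 1 2; -1 0 1)], sign=-1
B: triangle coeff Δ(1,1,2) = 1/30; Σ_t [0,0]: t=0:+1/4 = 1/4; (3j)²=1/5 [(1 1 2; -1 -1 2)], sign=+1
I_A²/I_B² = (1/10)/(1/5) = 1/2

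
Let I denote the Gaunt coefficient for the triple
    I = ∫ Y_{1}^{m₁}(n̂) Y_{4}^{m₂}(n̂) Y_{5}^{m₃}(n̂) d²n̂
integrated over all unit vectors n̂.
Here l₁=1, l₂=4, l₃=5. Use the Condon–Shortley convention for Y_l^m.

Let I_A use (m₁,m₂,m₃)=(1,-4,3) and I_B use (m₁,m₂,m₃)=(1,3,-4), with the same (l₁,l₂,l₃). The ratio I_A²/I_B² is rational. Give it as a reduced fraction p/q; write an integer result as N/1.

1/36

l's match ⇒ only the (l;m) 3-j factors differ between A and B.
A: triangle coeff Δ(1,4,5) = 1/495; Σ_t [0,0]: t=0:+1/80640 = 1/80640; (3j)²=1/495 [(1 4 5; 1 -4 3)], sign=+1
B: triangle coeff Δ(1,4,5) = 1/495; Σ_t [0,0]: t=0:+1/10080 = 1/10080; (3j)²=4/55 [(1 4 5; 1 3 -4)], sign=-1
I_A²/I_B² = (1/495)/(4/55) = 1/36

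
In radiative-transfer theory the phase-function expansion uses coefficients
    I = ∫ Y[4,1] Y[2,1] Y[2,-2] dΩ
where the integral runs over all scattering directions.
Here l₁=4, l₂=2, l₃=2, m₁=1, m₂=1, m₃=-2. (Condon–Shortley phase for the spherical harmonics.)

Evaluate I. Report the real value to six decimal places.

-0.090112

Rules hold: Σm=0, L=8 even, 2≤2≤6.
N = 9·5·5 = 225
Δ = 4!·4!·0!/9! = 1/630
Racah Σ t=2..2: t=2:+1/16 = 1/16
⇒ 3j(4 2 2; 0 0 0)² = 2/35, sgn +1
Racah Σ t=3..3: t=3:−1/144 = -1/144
⇒ 3j(4 2 2; 1 1 -2)² = 1/126, sgn -1
4πI² = N·(3j₀)²·(3jₘ)² = 5/49
I = -1·√(0.102041/4π) = -0.09011188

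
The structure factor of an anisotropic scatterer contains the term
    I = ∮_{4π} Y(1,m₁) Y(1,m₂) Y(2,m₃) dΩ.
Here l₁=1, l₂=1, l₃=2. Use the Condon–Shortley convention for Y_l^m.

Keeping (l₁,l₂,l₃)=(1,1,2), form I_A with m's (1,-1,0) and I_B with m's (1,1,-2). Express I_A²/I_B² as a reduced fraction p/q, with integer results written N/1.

1/6

l's match ⇒ only the (l;m) 3-j factors differ between A and B.
A: triangle coeff Δ(1,1,2) = 1/30; Σ_t [0,0]: t=0:+1/4 = 1/4; (3j)²=1/30 [(1 1 2; 1 -1 0)], sign=+1
B: triangle coeff Δ(1,1,2) = 1/30; Σ_t [0,0]: t=0:+1/4 = 1/4; (3j)²=1/5 [(1 1 2; 1 1 -2)], sign=+1
I_A²/I_B² = (1/30)/(1/5) = 1/6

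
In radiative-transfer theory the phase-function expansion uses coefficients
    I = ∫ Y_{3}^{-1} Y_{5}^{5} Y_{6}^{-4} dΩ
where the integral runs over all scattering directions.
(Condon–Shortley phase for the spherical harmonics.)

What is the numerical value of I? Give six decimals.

Checks pass: Σm=0; 14 even; l₃=6∈[2,8].
(2·3+1)(2·5+1)(2·6+1) = 1001
Δ: 2! 4! 8! / 15! → 1/675675
sum: t=0:+1/8640 t=1:−1/2304 t=2:+1/8640 = -7/34560
3j²(3 5 6; 0 0 0) = Δ·Π!·Σ² = 7/429  (sign -1)
sum: t=2:+1/322560 = 1/322560
3j²(3 5 6; -1 5 -4) = Δ·Π!·Σ² = 18/1001  (sign +1)
combine: 4πI² = 1001·7/429·18/1001 = 42/143
take √, sign -1: I = -0.15288036

-0.152880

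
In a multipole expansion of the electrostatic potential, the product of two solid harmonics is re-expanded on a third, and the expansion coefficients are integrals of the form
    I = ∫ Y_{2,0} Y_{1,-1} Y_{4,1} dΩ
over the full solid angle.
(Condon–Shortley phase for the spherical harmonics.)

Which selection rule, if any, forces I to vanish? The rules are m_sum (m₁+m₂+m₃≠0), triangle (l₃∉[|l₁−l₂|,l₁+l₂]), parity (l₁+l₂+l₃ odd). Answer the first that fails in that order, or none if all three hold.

m₁+m₂+m₃ = 0 − 1 + 1 = 0  ✓
triangle: |2−1|=1 ≤ l₃=4 ≤ 2+1=3  ✗
parity: l₁+l₂+l₃ = 7 is odd

triangle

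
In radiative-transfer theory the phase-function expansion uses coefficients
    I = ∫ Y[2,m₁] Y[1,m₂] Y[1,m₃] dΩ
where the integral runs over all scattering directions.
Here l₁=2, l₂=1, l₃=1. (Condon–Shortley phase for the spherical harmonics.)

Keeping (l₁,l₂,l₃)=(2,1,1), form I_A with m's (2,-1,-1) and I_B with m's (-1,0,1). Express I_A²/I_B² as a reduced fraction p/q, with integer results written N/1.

l's match ⇒ only the (l;m) 3-j factors differ between A and B.
A: triangle coeff Δ(2,1,1) = 1/30; Σ_t [0,0]: t=0:+1/4 = 1/4; (3j)²=1/5 [(2 1 1; 2 -1 -1)], sign=+1
B: triangle coeff Δ(2,1,1) = 1/30; Σ_t [1,1]: t=1:−1/2 = -1/2; (3j)²=1/10 [(2 1 1; -1 0 1)], sign=-1
I_A²/I_B² = (1/5)/(1/10) = 2/1

2/1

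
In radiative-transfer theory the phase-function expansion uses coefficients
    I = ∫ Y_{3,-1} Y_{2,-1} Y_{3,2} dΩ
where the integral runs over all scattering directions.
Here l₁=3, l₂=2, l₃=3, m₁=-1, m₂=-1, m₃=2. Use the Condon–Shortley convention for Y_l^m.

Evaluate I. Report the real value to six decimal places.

Checks pass: Σm=0; 8 even; l₃=3∈[1,5].
(2·3+1)(2·2+1)(2·3+1) = 245
Δ: 2! 4! 2! / 9! → 1/3780
sum: t=0:+1/24 t=1:−1/4 t=2:+1/24 = -1/6
3j²(3 2 3; 0 0 0) = Δ·Π!·Σ² = 4/105  (sign +1)
sum: t=0:+1/48 t=1:−1/12 = -1/16
3j²(3 2 3; -1 -1 2) = Δ·Π!·Σ² = 1/28  (sign +1)
combine: 4πI² = 245·4/105·1/28 = 1/3
take √, sign +1: I = 0.16286750

0.162868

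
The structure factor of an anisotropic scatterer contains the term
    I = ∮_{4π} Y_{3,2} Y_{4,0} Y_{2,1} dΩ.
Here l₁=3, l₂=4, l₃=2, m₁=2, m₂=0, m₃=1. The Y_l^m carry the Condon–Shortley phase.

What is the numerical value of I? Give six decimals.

0.000000

Σmᵢ = 3 ≠ 0, so the φ-integral vanishes; I = 0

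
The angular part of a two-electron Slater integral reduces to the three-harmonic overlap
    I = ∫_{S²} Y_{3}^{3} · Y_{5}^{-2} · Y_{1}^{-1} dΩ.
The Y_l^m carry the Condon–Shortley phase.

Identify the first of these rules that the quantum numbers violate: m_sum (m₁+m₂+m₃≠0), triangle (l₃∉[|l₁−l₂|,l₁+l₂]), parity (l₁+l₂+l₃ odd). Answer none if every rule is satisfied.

triangle

Σmᵢ = 0  ✓
l₃∈[|l₁−l₂|,l₁+l₂]=[2,8], have l₃=1  ✗
Σlᵢ = 9 ⇒ odd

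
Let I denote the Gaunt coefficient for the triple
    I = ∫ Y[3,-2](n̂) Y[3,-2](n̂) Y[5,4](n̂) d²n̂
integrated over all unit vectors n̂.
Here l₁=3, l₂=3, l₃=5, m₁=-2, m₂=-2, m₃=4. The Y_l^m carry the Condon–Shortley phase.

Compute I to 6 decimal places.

l₁+l₂+l₃=11 is odd: 3j(l;000)=0 ⇒ I=0

0.000000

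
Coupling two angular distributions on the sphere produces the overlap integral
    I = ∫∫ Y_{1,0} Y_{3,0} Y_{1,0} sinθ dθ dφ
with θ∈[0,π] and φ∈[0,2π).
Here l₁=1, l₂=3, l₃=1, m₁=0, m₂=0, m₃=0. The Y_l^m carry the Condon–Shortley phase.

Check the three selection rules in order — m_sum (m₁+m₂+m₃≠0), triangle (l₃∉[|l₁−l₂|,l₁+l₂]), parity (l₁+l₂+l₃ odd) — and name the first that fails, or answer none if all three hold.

triangle

Σmᵢ = 0  ✓
l₃∈[|l₁−l₂|,l₁+l₂]=[2,4], have l₃=1  ✗
Σlᵢ = 5 ⇒ odd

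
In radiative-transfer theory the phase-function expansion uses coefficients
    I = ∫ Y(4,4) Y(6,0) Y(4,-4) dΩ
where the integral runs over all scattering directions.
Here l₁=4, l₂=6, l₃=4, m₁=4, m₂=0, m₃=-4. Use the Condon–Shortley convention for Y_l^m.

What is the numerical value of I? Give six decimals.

m-sum 0 ✓  L=14 even ✓  2≤4≤10 ✓
Π(2lᵢ+1) = 9×13×9 = 1053
triangle coeff Δ(4,6,4) = 1/1261260
Σ_t [2,4]: t=2:+1/4608 t=3:−1/1296 t=4:+1/4608 = -7/20736
(3j)²=20/1287 [(4 6 4; 0 0 0)], sign=-1
Σ_t [0,0]: t=0:+1/1036800 = 1/1036800
(3j)²=4/6435 [(4 6 4; 4 0 -4)], sign=+1
⇒ 4πI² = 16/1573
I = (-1)√(16/1573/(4π)) = -0.02845055

-0.028451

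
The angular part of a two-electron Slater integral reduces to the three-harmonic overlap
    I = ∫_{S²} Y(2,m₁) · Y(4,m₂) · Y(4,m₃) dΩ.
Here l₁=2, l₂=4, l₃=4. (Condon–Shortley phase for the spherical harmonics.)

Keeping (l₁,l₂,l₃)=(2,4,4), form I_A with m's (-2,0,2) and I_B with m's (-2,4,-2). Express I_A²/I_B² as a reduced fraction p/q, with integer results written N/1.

Shared (l₁,l₂,l₃)=(2,4,4): N and (l;000)² cancel in I_A²/I_B².
A: Δ = 2!·2!·6!/11! = 1/13860; Racah Σ t=2..2: t=2:+1/192 = 1/192; ⇒ 3j(2 4 4; -2 0 2)² = 3/77, sgn +1
B: Δ = 2!·2!·6!/11! = 1/13860; Racah Σ t=2..2: t=2:+1/2880 = 1/2880; ⇒ 3j(2 4 4; -2 4 -2)² = 2/165, sgn +1
I_A²/I_B² = (3/77)/(2/165) = 45/14

45/14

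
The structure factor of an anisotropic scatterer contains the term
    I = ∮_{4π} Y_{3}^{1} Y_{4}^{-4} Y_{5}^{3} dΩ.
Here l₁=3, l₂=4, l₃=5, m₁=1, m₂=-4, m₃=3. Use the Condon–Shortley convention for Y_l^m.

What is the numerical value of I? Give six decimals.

m-sum 0 ✓  L=12 even ✓  1≤5≤7 ✓
Π(2lᵢ+1) = 7×9×11 = 693
triangle coeff Δ(3,4,5) = 1/180180
Σ_t [0,2]: t=0:+1/576 t=1:−1/144 t=2:+1/576 = -1/288
(3j)²=20/1001 [(3 4 5; 0 0 0)], sign=+1
Σ_t [0,0]: t=0:+1/5760 = 1/5760
(3j)²=56/2145 [(3 4 5; 1 -4 3)], sign=+1
⇒ 4πI² = 672/1859
I = (+1)√(672/1859/(4π)) = 0.16960553

0.169606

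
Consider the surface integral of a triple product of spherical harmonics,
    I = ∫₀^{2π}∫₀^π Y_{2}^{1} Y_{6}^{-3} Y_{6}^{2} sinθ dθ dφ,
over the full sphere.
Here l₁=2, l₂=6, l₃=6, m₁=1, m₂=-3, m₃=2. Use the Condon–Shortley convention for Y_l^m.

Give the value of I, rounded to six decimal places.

m-sum 0 ✓  L=14 even ✓  4≤6≤8 ✓
Π(2lᵢ+1) = 5×13×13 = 845
triangle coeff Δ(2,6,6) = 1/90090
Σ_t [0,2]: t=0:+1/69120 t=1:−1/14400 t=2:+1/69120 = -7/172800
(3j)²=14/715 [(2 6 6; 0 0 0)], sign=-1
Σ_t [0,1]: t=0:+1/60480 t=1:−1/161280 = 1/96768
(3j)²=15/1001 [(2 6 6; 1 -3 2)], sign=+1
⇒ 4πI² = 30/121
I = (-1)√(30/121/(4π)) = -0.14046335

-0.140463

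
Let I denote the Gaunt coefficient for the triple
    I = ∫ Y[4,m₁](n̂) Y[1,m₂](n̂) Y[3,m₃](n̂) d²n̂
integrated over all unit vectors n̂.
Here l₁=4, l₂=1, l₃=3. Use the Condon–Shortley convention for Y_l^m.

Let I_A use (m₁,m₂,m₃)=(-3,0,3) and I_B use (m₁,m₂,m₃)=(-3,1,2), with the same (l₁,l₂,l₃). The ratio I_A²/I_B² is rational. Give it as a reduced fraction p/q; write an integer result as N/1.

Same 4,1,3: normalisation and zero-m 3j drop out of the ratio.
A: Δ: 2! 6! 0! / 9! → 1/252; sum: t=1:−1/720 = -1/720; 3j²(4 1 3; -3 0 3) = Δ·Π!·Σ² = 1/36  (sign -1)
B: Δ: 2! 6! 0! / 9! → 1/252; sum: t=2:+1/240 = 1/240; 3j²(4 1 3; -3 1 2) = Δ·Π!·Σ² = 1/12  (sign -1)
I_A²/I_B² = (1/36)/(1/12) = 1/3

1/3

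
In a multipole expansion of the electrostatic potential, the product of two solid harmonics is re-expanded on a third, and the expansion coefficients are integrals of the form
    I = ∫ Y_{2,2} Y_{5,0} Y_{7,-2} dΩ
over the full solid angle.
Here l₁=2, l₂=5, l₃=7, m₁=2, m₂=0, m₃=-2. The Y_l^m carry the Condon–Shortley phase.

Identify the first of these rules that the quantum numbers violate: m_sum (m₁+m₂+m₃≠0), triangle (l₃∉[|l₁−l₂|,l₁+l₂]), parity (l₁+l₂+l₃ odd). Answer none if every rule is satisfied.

Σmᵢ = 0  ✓
l₃∈[|l₁−l₂|,l₁+l₂]=[3,7], have l₃=7  ✓
Σlᵢ = 14 ⇒ even  ✓

none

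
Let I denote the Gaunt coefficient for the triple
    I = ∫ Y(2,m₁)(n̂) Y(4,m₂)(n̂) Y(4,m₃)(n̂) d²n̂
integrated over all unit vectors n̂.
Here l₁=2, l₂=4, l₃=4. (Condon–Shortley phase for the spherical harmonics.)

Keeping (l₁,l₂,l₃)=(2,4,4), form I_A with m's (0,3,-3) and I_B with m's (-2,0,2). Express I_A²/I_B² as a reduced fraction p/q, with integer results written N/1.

49/540

Same 2,4,4: normalisation and zero-m 3j drop out of the ratio.
A: Δ: 2! 2! 6! / 11! → 1/13860; sum: t=1:−1/720 t=2:+1/480 = 1/1440; 3j²(2 4 4; 0 3 -3) = Δ·Π!·Σ² = 7/1980  (sign -1)
B: Δ: 2! 2! 6! / 11! → 1/13860; sum: t=2:+1/192 = 1/192; 3j²(2 4 4; -2 0 2) = Δ·Π!·Σ² = 3/77  (sign +1)
I_A²/I_B² = (7/1980)/(3/77) = 49/540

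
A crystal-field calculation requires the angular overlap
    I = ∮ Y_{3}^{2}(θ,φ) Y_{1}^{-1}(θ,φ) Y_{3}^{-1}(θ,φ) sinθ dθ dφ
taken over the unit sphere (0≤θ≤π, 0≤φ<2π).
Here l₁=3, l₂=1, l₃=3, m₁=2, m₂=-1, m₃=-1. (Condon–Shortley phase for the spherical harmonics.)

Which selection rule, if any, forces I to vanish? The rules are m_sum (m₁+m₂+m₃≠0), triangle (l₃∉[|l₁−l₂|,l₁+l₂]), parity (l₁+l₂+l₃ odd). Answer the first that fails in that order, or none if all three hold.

parity

m₁+m₂+m₃ = 2 − 1 − 1 = 0  ✓
triangle: |3−1|=2 ≤ l₃=3 ≤ 3+1=4  ✓
parity: l₁+l₂+l₃ = 7 is odd  ✗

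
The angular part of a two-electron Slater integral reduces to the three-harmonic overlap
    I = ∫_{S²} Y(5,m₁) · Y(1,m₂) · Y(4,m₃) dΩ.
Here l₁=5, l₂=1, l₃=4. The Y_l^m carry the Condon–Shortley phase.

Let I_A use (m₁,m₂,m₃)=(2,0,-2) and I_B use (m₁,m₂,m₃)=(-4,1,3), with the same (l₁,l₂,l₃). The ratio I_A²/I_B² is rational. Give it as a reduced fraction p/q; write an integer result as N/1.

Same 5,1,4: normalisation and zero-m 3j drop out of the ratio.
A: Δ: 2! 8! 0! / 11! → 1/495; sum: t=1:−1/1440 = -1/1440; 3j²(5 1 4; 2 0 -2) = Δ·Π!·Σ² = 7/165  (sign -1)
B: Δ: 2! 8! 0! / 11! → 1/495; sum: t=2:+1/10080 = 1/10080; 3j²(5 1 4; -4 1 3) = Δ·Π!·Σ² = 4/55  (sign -1)
I_A²/I_B² = (7/165)/(4/55) = 7/12

7/12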